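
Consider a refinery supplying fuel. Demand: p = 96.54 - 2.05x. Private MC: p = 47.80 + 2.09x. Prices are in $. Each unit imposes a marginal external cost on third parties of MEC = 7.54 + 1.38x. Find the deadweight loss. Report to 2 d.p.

DWL = $51.25

Market equilibrium (private): 47.80 + 2.09x = 96.54 - 2.05x → x_m = 11.7729.
Social marginal cost = private MC + MEC = 55.34 + 3.47x.
Set SMC = demand: 55.34 + 3.47x = 96.54 - 2.05x → x* = 7.4638.
The welfare-loss triangle has base |x_m − x*| and height MEC(x_m) (the vertical gap between SMC and demand is zero at x* and MEC at x_m).
DWL = ½ × 4.3091 × 23.7867 = 51.2496.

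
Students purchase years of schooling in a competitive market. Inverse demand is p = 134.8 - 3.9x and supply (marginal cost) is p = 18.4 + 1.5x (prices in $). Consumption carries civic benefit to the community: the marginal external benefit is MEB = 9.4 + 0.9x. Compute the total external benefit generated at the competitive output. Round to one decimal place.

Market equilibrium (private): 18.4 + 1.5x = 134.8 - 3.9x → x_m = 21.5556.
Total external benefit = ∫₀^{x_m} (9.4 + 0.9x) dx = 9.4×21.5556 + ½×0.9×21.5556² = 411.7124.

$411.7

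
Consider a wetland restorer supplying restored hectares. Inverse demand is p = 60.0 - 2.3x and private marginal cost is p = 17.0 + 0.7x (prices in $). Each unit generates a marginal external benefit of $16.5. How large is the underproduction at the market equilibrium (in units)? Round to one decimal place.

5.5 units

Market equilibrium (private): 17.0 + 0.7x = 60.0 - 2.3x → x_m = 14.3333.
Social marginal cost = private MC − MEB = 0.5 + 0.7x.
Set SMC = demand: 0.5 + 0.7x = 60.0 - 2.3x → x* = 19.8333.
Gap = |14.3333 − 19.8333| = 5.5000.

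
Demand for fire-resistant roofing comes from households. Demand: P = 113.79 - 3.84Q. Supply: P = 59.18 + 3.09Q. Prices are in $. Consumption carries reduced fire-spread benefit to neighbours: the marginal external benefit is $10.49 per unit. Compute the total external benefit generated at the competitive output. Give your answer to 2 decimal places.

Market equilibrium (private): 59.18 + 3.09Q = 113.79 - 3.84Q → Q_m = 7.8802.
Total external benefit = MEB × Q_m = 10.49 × 7.8802 = 82.6633.

$82.66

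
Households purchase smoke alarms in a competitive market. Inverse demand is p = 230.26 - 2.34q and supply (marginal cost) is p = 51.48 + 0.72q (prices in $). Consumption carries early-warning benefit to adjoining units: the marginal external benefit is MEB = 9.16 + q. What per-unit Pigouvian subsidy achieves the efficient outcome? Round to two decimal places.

subsidy = $100.39 per unit

Social marginal benefit = demand + MEB = 239.42 - 1.34q.
Set SMB = MC: 239.42 - 1.34q = 51.48 + 0.72q → q* = 91.2330.
The Pigouvian subsidy equals MEB at q*: 9.16 + 1.00×91.2330 = 100.3930.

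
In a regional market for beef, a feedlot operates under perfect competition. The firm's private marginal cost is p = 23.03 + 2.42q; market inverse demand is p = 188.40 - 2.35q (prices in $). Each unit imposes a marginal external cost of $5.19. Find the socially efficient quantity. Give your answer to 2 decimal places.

q* = 33.58

Social marginal cost = private MC + MEC = 28.22 + 2.42q.
Set SMC = demand: 28.22 + 2.42q = 188.40 - 2.35q → q* = 33.5807.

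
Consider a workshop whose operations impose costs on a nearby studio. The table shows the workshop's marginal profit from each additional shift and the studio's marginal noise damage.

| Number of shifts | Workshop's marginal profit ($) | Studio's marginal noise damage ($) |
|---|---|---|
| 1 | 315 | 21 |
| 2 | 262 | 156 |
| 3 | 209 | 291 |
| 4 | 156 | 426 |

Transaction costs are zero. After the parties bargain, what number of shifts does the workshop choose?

Bargaining reaches the level where marginal profit last exceeds marginal noise damage.
That holds through level 2 (262 ≥ 156) but not at 3 (209 < 291).

2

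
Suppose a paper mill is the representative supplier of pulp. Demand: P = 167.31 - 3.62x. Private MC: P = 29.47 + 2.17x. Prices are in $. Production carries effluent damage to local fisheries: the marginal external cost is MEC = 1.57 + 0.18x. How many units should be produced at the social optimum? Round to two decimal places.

Social marginal cost = private MC + MEC = 31.04 + 2.35x.
Set SMC = demand: 31.04 + 2.35x = 167.31 - 3.62x → x* = 22.8258.

x* = 22.83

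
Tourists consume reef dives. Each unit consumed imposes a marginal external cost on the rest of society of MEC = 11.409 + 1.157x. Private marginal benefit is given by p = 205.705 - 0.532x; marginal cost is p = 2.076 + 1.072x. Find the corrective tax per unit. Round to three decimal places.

Social marginal benefit = demand − MEC = 194.296 - 1.689x.
Set SMB = MC: 194.296 - 1.689x = 2.076 + 1.072x → x* = 69.6197.
The Pigouvian tax equals MEC at x*: 11.409 + 1.157×69.6197 = 91.9590.

tax = 91.959 per unit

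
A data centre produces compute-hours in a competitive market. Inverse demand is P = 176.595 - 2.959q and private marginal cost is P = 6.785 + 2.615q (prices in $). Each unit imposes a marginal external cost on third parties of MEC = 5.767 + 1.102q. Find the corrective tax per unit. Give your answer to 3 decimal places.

tax = $32.845 per unit

Social marginal cost = private MC + MEC = 12.552 + 3.717q.
Set SMC = demand: 12.552 + 3.717q = 176.595 - 2.959q → q* = 24.5720.
The Pigouvian tax equals MEC at q*: 5.767 + 1.102×24.5720 = 32.8453.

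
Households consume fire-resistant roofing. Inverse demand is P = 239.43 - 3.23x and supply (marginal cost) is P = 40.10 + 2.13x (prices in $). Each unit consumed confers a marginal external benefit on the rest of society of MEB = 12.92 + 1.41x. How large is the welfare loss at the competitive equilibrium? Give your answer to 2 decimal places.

Market equilibrium (private): 40.10 + 2.13x = 239.43 - 3.23x → x_m = 37.1884.
Social marginal benefit = demand + MEB = 252.35 - 1.82x.
Set SMB = MC: 252.35 - 1.82x = 40.10 + 2.13x → x* = 53.7342.
Between x* and x_m the wedge SMB − MC runs linearly from 0 to MEB(x_m), so the loss is a triangle.
DWL = ½ × 16.5458 × 65.3557 = 540.6812.

DWL = $540.68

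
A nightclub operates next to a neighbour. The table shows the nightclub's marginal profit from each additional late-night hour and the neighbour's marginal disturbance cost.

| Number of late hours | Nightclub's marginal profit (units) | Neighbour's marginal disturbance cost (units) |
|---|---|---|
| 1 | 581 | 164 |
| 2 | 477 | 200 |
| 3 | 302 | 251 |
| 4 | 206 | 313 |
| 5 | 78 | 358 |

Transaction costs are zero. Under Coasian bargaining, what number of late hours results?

3

Bargaining reaches the level where marginal profit last exceeds marginal disturbance cost.
That holds through level 3 (302 ≥ 251) but not at 4 (206 < 313).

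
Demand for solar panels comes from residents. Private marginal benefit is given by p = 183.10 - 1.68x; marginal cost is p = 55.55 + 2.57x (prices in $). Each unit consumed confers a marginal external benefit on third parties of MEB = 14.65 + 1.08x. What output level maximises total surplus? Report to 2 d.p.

x* = 44.86

Social marginal benefit = demand + MEB = 197.75 - 0.60x.
Set SMB = MC: 197.75 - 0.60x = 55.55 + 2.57x → x* = 44.8580.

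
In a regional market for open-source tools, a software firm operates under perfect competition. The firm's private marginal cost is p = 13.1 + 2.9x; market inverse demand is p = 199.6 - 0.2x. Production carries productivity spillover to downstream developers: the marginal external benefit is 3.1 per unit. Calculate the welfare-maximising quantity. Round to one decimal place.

x* = 61.2

Social marginal cost = private MC − MEB = 10.0 + 2.9x.
Set SMC = demand: 10.0 + 2.9x = 199.6 - 0.2x → x* = 61.1613.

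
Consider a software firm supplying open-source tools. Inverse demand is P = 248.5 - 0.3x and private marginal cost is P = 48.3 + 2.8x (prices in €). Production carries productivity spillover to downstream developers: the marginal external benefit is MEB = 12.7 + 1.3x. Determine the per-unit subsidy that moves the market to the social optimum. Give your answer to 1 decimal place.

Social marginal cost = private MC − MEB = 35.6 + 1.5x.
Set SMC = demand: 35.6 + 1.5x = 248.5 - 0.3x → x* = 118.2778.
The Pigouvian subsidy equals MEB at x*: 12.7 + 1.3×118.2778 = 166.4611.

subsidy = €166.5 per unit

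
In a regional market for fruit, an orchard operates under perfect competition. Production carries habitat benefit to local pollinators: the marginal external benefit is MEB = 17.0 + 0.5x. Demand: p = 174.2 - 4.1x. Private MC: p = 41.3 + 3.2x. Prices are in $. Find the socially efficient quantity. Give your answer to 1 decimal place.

Social marginal cost = private MC − MEB = 24.3 + 2.7x.
Set SMC = demand: 24.3 + 2.7x = 174.2 - 4.1x → x* = 22.0441.

x* = 22.0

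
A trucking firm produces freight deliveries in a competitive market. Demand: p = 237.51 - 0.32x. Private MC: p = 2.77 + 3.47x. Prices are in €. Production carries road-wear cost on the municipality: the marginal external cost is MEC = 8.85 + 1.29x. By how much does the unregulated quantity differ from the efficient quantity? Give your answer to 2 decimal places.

17.47 units

Market equilibrium (private): 2.77 + 3.47x = 237.51 - 0.32x → x_m = 61.9367.
Social marginal cost = private MC + MEC = 11.62 + 4.76x.
Set SMC = demand: 11.62 + 4.76x = 237.51 - 0.32x → x* = 44.4665.
Gap = |61.9367 − 44.4665| = 17.4702.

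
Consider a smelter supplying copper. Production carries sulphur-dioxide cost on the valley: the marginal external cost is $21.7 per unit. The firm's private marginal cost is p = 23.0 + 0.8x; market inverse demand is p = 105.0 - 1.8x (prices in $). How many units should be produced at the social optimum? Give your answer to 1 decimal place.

Social marginal cost = private MC + MEC = 44.7 + 0.8x.
Set SMC = demand: 44.7 + 0.8x = 105.0 - 1.8x → x* = 23.1923.

x* = 23.2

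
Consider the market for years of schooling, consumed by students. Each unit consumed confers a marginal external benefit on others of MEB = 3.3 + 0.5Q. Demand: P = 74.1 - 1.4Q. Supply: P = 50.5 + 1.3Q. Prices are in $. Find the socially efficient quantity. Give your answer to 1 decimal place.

Social marginal benefit = demand + MEB = 77.4 - 0.9Q.
Set SMB = MC: 77.4 - 0.9Q = 50.5 + 1.3Q → Q* = 12.2273.

Q* = 12.2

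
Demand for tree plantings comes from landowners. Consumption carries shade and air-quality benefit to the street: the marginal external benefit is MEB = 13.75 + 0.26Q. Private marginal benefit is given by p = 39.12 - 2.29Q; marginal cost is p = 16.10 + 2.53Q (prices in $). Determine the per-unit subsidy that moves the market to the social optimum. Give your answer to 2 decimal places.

subsidy = $15.85 per unit

Social marginal benefit = demand + MEB = 52.87 - 2.03Q.
Set SMB = MC: 52.87 - 2.03Q = 16.10 + 2.53Q → Q* = 8.0636.
The Pigouvian subsidy equals MEB at Q*: 13.75 + 0.26×8.0636 = 15.8465.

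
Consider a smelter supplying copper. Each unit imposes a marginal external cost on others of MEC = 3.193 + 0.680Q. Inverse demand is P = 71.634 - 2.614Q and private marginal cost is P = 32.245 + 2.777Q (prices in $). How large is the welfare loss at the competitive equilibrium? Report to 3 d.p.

DWL = $5.486

Market equilibrium (private): 32.245 + 2.777Q = 71.634 - 2.614Q → Q_m = 7.3064.
Social marginal cost = private MC + MEC = 35.438 + 3.457Q.
Set SMC = demand: 35.438 + 3.457Q = 71.634 - 2.614Q → Q* = 5.9621.
Between Q* and Q_m the wedge SMC − demand runs linearly from 0 to MEC(Q_m), so the loss is a triangle.
DWL = ½ × 1.3443 × 8.1614 = 5.4857.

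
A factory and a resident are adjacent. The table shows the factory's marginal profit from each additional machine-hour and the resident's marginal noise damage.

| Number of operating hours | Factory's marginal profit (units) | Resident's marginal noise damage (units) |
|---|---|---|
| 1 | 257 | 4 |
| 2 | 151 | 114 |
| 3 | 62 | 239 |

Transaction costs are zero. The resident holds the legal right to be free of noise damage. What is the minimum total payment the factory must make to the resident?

Efficient level: marginal profit ≥ marginal noise damage through level 2, so k* = 2.
With the resident holding the right, the factory must at least compensate total damage at k*: 4 + 114 = 118.

118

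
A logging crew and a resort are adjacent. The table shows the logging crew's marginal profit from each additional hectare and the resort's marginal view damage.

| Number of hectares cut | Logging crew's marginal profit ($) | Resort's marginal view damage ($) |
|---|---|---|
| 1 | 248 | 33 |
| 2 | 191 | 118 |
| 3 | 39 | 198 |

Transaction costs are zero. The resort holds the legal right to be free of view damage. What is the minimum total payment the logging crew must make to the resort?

Efficient level: marginal profit ≥ marginal view damage through level 2, so k* = 2.
With the resort holding the right, the logging crew must at least compensate total damage at k*: 33 + 118 = 151.

$151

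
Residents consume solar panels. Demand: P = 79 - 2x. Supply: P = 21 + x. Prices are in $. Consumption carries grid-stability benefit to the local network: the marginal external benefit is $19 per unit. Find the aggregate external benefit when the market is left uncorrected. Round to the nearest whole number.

$367

Market equilibrium (private): 21 + x = 79 - 2x → x_m = 19.3333.
Total external benefit = MEB × x_m = 19 × 19.3333 = 367.3327.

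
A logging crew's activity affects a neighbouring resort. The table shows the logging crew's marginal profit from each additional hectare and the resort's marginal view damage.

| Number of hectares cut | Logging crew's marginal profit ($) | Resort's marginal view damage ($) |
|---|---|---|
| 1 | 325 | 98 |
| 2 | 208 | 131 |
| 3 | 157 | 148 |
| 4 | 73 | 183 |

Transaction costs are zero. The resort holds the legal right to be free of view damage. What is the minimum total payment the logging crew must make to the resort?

Efficient level: marginal profit ≥ marginal view damage through level 3, so k* = 3.
With the resort holding the right, the logging crew must at least compensate total damage at k*: 98 + 131 + 148 = 377.

$377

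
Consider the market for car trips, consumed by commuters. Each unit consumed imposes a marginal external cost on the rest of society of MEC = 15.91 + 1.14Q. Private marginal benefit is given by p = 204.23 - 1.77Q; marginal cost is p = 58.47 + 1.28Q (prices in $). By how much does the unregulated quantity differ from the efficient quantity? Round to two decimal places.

16.80 units

Market equilibrium (private): 58.47 + 1.28Q = 204.23 - 1.77Q → Q_m = 47.7902.
Social marginal benefit = demand − MEC = 188.32 - 2.91Q.
Set SMB = MC: 188.32 - 2.91Q = 58.47 + 1.28Q → Q* = 30.9905.
Gap = |47.7902 − 30.9905| = 16.7997.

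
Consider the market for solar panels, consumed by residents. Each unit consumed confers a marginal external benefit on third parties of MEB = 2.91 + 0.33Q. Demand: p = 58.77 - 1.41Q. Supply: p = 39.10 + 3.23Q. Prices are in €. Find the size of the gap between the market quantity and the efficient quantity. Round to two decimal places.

1.00 units

Market equilibrium (private): 39.10 + 3.23Q = 58.77 - 1.41Q → Q_m = 4.2392.
Social marginal benefit = demand + MEB = 61.68 - 1.08Q.
Set SMB = MC: 61.68 - 1.08Q = 39.10 + 3.23Q → Q* = 5.2390.
Gap = |4.2392 − 5.2390| = 0.9998.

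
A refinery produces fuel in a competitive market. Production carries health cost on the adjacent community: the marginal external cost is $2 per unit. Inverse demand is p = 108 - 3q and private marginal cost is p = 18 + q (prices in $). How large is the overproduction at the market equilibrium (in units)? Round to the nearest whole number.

Market equilibrium (private): 18 + q = 108 - 3q → q_m = 22.5000.
Social marginal cost = private MC + MEC = 20 + q.
Set SMC = demand: 20 + q = 108 - 3q → q* = 22.0000.
Gap = |22.5000 − 22.0000| = 0.5000.

1 units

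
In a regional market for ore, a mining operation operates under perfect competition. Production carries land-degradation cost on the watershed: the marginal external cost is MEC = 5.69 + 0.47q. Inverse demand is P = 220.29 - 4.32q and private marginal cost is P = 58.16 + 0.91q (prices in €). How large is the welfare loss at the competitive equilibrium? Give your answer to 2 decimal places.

DWL = €36.01

Market equilibrium (private): 58.16 + 0.91q = 220.29 - 4.32q → q_m = 31.0000.
Social marginal cost = private MC + MEC = 63.85 + 1.38q.
Set SMC = demand: 63.85 + 1.38q = 220.29 - 4.32q → q* = 27.4456.
The loss is the area between SMC and demand from q* to q_m; with linear curves that's a triangle of height MEC(q_m).
DWL = ½ × 3.5544 × 20.2600 = 36.0061.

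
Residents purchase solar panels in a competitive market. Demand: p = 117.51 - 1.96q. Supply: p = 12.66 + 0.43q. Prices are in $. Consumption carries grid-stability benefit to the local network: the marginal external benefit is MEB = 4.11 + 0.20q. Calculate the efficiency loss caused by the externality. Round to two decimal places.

Market equilibrium (private): 12.66 + 0.43q = 117.51 - 1.96q → q_m = 43.8703.
Social marginal benefit = demand + MEB = 121.62 - 1.76q.
Set SMB = MC: 121.62 - 1.76q = 12.66 + 0.43q → q* = 49.7534.
Between q* and q_m the wedge SMB − MC runs linearly from 0 to MEB(q_m), so the loss is a triangle.
DWL = ½ × 5.8831 × 12.8841 = 37.8992.

DWL = $37.90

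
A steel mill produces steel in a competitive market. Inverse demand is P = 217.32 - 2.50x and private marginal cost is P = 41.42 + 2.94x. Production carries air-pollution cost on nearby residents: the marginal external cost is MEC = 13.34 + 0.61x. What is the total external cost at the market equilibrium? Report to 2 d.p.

Market equilibrium (private): 41.42 + 2.94x = 217.32 - 2.50x → x_m = 32.3346.
Total external cost = ∫₀^{x_m} (13.34 + 0.61x) dx = 13.34×32.3346 + ½×0.61×32.3346² = 750.2291.

750.23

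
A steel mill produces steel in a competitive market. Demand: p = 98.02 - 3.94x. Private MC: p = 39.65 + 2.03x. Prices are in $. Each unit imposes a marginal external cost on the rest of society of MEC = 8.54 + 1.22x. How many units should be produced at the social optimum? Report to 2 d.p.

Social marginal cost = private MC + MEC = 48.19 + 3.25x.
Set SMC = demand: 48.19 + 3.25x = 98.02 - 3.94x → x* = 6.9305.

x* = 6.93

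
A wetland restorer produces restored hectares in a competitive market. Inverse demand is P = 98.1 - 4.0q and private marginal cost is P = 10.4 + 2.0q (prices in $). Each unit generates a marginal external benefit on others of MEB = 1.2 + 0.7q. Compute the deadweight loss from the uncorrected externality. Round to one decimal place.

DWL = $12.3

Market equilibrium (private): 10.4 + 2.0q = 98.1 - 4.0q → q_m = 14.6167.
Social marginal cost = private MC − MEB = 9.2 + 1.3q.
Set SMC = demand: 9.2 + 1.3q = 98.1 - 4.0q → q* = 16.7736.
Height of the DWL triangle at q_m is demand(q_m) − SMC(q_m) = MEB(q_m) = 11.4317.
DWL = ½ × 2.1569 × 11.4317 = 12.3285.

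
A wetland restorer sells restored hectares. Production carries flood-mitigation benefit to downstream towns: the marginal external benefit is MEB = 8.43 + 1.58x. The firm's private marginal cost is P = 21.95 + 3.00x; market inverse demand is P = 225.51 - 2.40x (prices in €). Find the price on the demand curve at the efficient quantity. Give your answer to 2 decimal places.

Social marginal cost = private MC − MEB = 13.52 + 1.42x.
Set SMC = demand: 13.52 + 1.42x = 225.51 - 2.40x → x* = 55.4948.
Consumer price on the demand curve at x*: 225.51 − 2.40×55.4948 = 92.3225.

P = €92.32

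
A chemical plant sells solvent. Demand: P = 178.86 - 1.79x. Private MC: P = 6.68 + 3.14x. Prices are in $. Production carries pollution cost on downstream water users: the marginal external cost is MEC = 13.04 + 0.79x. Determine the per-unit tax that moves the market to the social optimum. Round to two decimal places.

tax = $35.02 per unit

Social marginal cost = private MC + MEC = 19.72 + 3.93x.
Set SMC = demand: 19.72 + 3.93x = 178.86 - 1.79x → x* = 27.8217.
The Pigouvian tax equals MEC at x*: 13.04 + 0.79×27.8217 = 35.0191.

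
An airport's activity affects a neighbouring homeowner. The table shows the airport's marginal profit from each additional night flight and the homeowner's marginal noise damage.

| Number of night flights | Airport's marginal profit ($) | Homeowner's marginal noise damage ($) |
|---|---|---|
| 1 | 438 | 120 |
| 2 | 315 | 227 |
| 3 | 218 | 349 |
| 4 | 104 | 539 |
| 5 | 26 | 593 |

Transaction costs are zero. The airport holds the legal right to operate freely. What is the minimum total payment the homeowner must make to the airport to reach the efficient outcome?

$348

Left alone the airport would choose level 5 (marginal profit stays positive).
Efficient level: k* = 2 (marginal profit ≥ marginal noise damage through 2).
The homeowner must at least cover the airport's forgone profit from cutting 5→2: 218 + 104 + 26 = 348.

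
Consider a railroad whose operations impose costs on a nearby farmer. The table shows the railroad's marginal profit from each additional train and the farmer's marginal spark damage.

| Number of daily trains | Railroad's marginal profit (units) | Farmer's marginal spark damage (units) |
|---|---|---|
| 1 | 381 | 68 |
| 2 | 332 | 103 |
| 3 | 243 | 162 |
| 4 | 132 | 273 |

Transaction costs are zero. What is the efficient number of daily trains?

3

Bargaining reaches the level where marginal profit last exceeds marginal spark damage.
That holds through level 3 (243 ≥ 162) but not at 4 (132 < 273).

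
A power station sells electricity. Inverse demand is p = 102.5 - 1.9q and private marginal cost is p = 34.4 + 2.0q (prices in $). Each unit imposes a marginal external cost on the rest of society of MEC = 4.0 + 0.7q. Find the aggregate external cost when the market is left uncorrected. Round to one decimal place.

Market equilibrium (private): 34.4 + 2.0q = 102.5 - 1.9q → q_m = 17.4615.
Total external cost = ∫₀^{q_m} (4.0 + 0.7q) dq = 4.0×17.4615 + ½×0.7×17.4615² = 176.5624.

$176.6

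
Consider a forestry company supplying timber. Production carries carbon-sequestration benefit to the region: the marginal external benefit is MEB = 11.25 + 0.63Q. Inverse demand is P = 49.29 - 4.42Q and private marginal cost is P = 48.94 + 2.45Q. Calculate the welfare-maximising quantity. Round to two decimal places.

Q* = 1.86

Social marginal cost = private MC − MEB = 37.69 + 1.82Q.
Set SMC = demand: 37.69 + 1.82Q = 49.29 - 4.42Q → Q* = 1.8590.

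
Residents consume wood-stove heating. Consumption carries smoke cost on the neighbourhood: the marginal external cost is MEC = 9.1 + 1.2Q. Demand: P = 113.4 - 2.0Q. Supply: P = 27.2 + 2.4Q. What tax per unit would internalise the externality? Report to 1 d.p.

tax = 25.6 per unit

Social marginal benefit = demand − MEC = 104.3 - 3.2Q.
Set SMB = MC: 104.3 - 3.2Q = 27.2 + 2.4Q → Q* = 13.7679.
The Pigouvian tax equals MEC at Q*: 9.1 + 1.2×13.7679 = 25.6215.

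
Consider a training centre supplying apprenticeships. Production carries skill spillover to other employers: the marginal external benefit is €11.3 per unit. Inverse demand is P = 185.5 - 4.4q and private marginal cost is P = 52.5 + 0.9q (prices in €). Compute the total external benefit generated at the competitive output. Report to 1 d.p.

€283.6

Market equilibrium (private): 52.5 + 0.9q = 185.5 - 4.4q → q_m = 25.0943.
Total external benefit = MEB × q_m = 11.3 × 25.0943 = 283.5656.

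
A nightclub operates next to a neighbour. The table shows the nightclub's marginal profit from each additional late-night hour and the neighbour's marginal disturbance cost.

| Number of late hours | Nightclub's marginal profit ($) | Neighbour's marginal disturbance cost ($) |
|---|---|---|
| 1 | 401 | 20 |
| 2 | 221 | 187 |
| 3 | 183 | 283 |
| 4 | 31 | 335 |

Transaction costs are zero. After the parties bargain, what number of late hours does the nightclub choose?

2

Bargaining reaches the level where marginal profit last exceeds marginal disturbance cost.
That holds through level 2 (221 ≥ 187) but not at 3 (183 < 283).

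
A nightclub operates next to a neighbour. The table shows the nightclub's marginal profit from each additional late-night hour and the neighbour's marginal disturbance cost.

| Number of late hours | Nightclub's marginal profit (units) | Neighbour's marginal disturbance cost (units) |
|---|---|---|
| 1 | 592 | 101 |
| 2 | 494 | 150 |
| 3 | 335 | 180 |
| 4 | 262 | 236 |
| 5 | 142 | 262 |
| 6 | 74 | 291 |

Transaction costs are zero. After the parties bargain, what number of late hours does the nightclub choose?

Bargaining reaches the level where marginal profit last exceeds marginal disturbance cost.
That holds through level 4 (262 ≥ 236) but not at 5 (142 < 262).

4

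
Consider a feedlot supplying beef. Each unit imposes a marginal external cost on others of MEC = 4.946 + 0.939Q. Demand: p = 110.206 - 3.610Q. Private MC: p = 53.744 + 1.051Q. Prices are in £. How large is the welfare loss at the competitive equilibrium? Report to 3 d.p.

DWL = £23.783

Market equilibrium (private): 53.744 + 1.051Q = 110.206 - 3.610Q → Q_m = 12.1137.
Social marginal cost = private MC + MEC = 58.690 + 1.990Q.
Set SMC = demand: 58.690 + 1.990Q = 110.206 - 3.610Q → Q* = 9.1993.
The loss is the area between SMC and demand from Q* to Q_m; with linear curves that's a triangle of height MEC(Q_m).
DWL = ½ × 2.9144 × 16.3208 = 23.7827.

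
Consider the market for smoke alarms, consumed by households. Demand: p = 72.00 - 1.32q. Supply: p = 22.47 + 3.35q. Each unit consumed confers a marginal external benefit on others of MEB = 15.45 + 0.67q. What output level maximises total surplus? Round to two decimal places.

Social marginal benefit = demand + MEB = 87.45 - 0.65q.
Set SMB = MC: 87.45 - 0.65q = 22.47 + 3.35q → q* = 16.2450.

q* = 16.25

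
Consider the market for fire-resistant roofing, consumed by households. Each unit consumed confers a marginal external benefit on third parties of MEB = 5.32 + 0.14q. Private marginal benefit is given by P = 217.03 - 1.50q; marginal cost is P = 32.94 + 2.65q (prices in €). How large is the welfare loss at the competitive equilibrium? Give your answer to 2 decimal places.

DWL = €16.58

Market equilibrium (private): 32.94 + 2.65q = 217.03 - 1.50q → q_m = 44.3590.
Social marginal benefit = demand + MEB = 222.35 - 1.36q.
Set SMB = MC: 222.35 - 1.36q = 32.94 + 2.65q → q* = 47.2344.
Between q* and q_m the wedge SMB − MC runs linearly from 0 to MEB(q_m), so the loss is a triangle.
DWL = ½ × 2.8754 × 11.5303 = 16.5771.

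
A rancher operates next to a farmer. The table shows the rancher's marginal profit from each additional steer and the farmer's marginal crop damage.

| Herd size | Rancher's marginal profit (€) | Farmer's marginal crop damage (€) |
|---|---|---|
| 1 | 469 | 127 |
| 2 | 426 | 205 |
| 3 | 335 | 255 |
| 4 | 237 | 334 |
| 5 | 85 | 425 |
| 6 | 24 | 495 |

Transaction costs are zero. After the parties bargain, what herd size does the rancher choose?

Bargaining reaches the level where marginal profit last exceeds marginal crop damage.
That holds through level 3 (335 ≥ 255) but not at 4 (237 < 334).

3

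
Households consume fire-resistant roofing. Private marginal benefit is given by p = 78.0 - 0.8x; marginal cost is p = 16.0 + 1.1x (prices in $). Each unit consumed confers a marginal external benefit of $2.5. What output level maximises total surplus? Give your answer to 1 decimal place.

x* = 33.9

Social marginal benefit = demand + MEB = 80.5 - 0.8x.
Set SMB = MC: 80.5 - 0.8x = 16.0 + 1.1x → x* = 33.9474.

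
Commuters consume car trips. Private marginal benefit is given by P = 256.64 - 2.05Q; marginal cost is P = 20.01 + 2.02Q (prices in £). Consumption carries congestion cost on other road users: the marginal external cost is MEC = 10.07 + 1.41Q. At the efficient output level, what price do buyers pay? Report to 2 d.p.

P = £171.89

Social marginal benefit = demand − MEC = 246.57 - 3.46Q.
Set SMB = MC: 246.57 - 3.46Q = 20.01 + 2.02Q → Q* = 41.3431.
Consumer price on the demand curve at Q*: 256.64 − 2.05×41.3431 = 171.8866.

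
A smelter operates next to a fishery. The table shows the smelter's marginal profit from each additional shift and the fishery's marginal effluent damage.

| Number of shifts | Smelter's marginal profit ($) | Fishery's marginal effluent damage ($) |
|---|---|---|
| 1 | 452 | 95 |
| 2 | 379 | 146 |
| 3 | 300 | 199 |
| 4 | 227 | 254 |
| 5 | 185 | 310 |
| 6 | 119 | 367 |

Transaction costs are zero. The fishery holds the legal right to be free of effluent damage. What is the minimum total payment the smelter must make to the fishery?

$440

Efficient level: marginal profit ≥ marginal effluent damage through level 3, so k* = 3.
With the fishery holding the right, the smelter must at least compensate total damage at k*: 95 + 146 + 199 = 440.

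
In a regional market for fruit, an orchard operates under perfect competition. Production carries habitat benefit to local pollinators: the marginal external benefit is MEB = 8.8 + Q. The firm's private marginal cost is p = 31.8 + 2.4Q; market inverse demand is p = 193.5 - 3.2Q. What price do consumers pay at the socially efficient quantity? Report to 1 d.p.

P = 74.9

Social marginal cost = private MC − MEB = 23.0 + 1.4Q.
Set SMC = demand: 23.0 + 1.4Q = 193.5 - 3.2Q → Q* = 37.0652.
Consumer price on the demand curve at Q*: 193.5 − 3.2×37.0652 = 74.8914.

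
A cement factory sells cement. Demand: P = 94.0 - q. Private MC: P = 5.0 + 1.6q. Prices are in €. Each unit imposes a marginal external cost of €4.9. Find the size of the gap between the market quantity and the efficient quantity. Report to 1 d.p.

Market equilibrium (private): 5.0 + 1.6q = 94.0 - q → q_m = 34.2308.
Social marginal cost = private MC + MEC = 9.9 + 1.6q.
Set SMC = demand: 9.9 + 1.6q = 94.0 - q → q* = 32.3462.
Gap = |34.2308 − 32.3462| = 1.8846.

1.9 units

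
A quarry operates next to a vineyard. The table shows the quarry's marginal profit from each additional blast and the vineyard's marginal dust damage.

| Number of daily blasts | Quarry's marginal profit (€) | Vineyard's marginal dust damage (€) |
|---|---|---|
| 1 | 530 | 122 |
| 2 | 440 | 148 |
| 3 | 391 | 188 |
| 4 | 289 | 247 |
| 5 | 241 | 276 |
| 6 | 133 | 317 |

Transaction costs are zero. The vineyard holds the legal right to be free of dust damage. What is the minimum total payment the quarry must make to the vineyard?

€705

Efficient level: marginal profit ≥ marginal dust damage through level 4, so k* = 4.
With the vineyard holding the right, the quarry must at least compensate total damage at k*: 122 + 148 + 188 + 247 = 705.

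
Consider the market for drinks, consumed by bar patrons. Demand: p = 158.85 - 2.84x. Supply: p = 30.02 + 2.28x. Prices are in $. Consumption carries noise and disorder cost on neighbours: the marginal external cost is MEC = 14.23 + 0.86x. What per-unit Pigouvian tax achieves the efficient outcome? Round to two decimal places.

tax = $30.71 per unit

Social marginal benefit = demand − MEC = 144.62 - 3.70x.
Set SMB = MC: 144.62 - 3.70x = 30.02 + 2.28x → x* = 19.1639.
The Pigouvian tax equals MEC at x*: 14.23 + 0.86×19.1639 = 30.7110.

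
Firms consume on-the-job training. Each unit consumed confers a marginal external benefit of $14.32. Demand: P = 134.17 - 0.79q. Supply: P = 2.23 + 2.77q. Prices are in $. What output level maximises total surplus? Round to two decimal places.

Social marginal benefit = demand + MEB = 148.49 - 0.79q.
Set SMB = MC: 148.49 - 0.79q = 2.23 + 2.77q → q* = 41.0843.

q* = 41.08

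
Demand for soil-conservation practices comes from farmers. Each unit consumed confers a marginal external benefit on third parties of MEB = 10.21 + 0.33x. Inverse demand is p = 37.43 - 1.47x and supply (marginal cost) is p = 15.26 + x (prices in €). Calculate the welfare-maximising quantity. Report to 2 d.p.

Social marginal benefit = demand + MEB = 47.64 - 1.14x.
Set SMB = MC: 47.64 - 1.14x = 15.26 + x → x* = 15.1308.

x* = 15.13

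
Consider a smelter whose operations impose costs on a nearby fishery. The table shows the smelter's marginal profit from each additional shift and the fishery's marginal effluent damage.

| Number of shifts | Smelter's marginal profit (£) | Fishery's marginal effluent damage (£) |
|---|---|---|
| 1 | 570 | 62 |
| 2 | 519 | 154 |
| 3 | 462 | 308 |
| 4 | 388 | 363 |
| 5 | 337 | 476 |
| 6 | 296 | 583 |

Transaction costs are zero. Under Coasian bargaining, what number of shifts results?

4

Bargaining reaches the level where marginal profit last exceeds marginal effluent damage.
That holds through level 4 (388 ≥ 363) but not at 5 (337 < 476).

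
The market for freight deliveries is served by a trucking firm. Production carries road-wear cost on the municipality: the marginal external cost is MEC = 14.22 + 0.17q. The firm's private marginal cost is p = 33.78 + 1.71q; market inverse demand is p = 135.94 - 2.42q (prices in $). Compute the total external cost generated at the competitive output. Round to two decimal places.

Market equilibrium (private): 33.78 + 1.71q = 135.94 - 2.42q → q_m = 24.7361.
Total external cost = ∫₀^{q_m} (14.22 + 0.17q) dq = 14.22×24.7361 + ½×0.17×24.7361² = 403.7567.

$403.76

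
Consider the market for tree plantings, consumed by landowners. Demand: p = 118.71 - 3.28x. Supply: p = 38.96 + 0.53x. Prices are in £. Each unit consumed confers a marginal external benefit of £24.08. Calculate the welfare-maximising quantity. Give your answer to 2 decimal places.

x* = 27.25

Social marginal benefit = demand + MEB = 142.79 - 3.28x.
Set SMB = MC: 142.79 - 3.28x = 38.96 + 0.53x → x* = 27.2520.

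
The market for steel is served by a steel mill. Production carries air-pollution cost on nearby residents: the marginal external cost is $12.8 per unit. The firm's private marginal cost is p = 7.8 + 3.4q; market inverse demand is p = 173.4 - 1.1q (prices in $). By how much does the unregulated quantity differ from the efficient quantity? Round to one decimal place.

Market equilibrium (private): 7.8 + 3.4q = 173.4 - 1.1q → q_m = 36.8000.
Social marginal cost = private MC + MEC = 20.6 + 3.4q.
Set SMC = demand: 20.6 + 3.4q = 173.4 - 1.1q → q* = 33.9556.
Gap = |36.8000 − 33.9556| = 2.8444.

2.8 units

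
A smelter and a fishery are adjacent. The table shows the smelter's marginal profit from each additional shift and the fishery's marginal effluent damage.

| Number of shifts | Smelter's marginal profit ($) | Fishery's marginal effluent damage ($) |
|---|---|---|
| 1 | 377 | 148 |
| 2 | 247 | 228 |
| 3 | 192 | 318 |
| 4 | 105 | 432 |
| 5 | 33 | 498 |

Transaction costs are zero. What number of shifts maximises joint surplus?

2

Bargaining reaches the level where marginal profit last exceeds marginal effluent damage.
That holds through level 2 (247 ≥ 228) but not at 3 (192 < 318).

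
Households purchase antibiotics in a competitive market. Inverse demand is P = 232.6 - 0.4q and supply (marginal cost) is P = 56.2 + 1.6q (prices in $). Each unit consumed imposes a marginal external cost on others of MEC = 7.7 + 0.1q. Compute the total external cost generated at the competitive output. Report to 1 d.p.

Market equilibrium (private): 56.2 + 1.6q = 232.6 - 0.4q → q_m = 88.2000.
Total external cost = ∫₀^{q_m} (7.7 + 0.1q) dq = 7.7×88.2000 + ½×0.1×88.2000² = 1068.1020.

$1068.1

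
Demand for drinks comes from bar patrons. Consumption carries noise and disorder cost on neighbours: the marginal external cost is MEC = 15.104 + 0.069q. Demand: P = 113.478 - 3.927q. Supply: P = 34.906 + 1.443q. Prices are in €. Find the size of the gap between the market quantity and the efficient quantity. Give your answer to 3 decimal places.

2.963 units

Market equilibrium (private): 34.906 + 1.443q = 113.478 - 3.927q → q_m = 14.6317.
Social marginal benefit = demand − MEC = 98.374 - 3.996q.
Set SMB = MC: 98.374 - 3.996q = 34.906 + 1.443q → q* = 11.6691.
Gap = |14.6317 − 11.6691| = 2.9626.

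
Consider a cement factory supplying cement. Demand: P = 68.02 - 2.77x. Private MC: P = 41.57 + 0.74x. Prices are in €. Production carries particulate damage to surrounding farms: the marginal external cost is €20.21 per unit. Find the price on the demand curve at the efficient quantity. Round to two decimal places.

Social marginal cost = private MC + MEC = 61.78 + 0.74x.
Set SMC = demand: 61.78 + 0.74x = 68.02 - 2.77x → x* = 1.7778.
Consumer price on the demand curve at x*: 68.02 − 2.77×1.7778 = 63.0955.

P = €63.10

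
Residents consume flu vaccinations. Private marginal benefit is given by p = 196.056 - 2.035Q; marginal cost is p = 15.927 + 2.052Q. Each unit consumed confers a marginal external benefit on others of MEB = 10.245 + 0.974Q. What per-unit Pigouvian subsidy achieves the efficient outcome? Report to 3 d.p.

subsidy = 69.809 per unit

Social marginal benefit = demand + MEB = 206.301 - 1.061Q.
Set SMB = MC: 206.301 - 1.061Q = 15.927 + 2.052Q → Q* = 61.1545.
The Pigouvian subsidy equals MEB at Q*: 10.245 + 0.974×61.1545 = 69.8095.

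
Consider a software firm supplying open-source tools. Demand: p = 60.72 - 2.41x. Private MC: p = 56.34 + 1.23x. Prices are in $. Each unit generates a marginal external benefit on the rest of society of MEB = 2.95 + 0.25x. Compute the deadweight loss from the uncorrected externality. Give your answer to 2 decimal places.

Market equilibrium (private): 56.34 + 1.23x = 60.72 - 2.41x → x_m = 1.2033.
Social marginal cost = private MC − MEB = 53.39 + 0.98x.
Set SMC = demand: 53.39 + 0.98x = 60.72 - 2.41x → x* = 2.1622.
Height of the DWL triangle at x_m is demand(x_m) − SMC(x_m) = MEB(x_m) = 3.2508.
DWL = ½ × 0.9589 × 3.2508 = 1.5586.

DWL = $1.56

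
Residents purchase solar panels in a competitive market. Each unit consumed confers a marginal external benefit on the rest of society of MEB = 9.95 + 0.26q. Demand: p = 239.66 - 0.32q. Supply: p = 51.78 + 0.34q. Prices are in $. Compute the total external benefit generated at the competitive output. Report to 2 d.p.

$13367.00

Market equilibrium (private): 51.78 + 0.34q = 239.66 - 0.32q → q_m = 284.6667.
Total external benefit = ∫₀^{q_m} (9.95 + 0.26q) dq = 9.95×284.6667 + ½×0.26×284.6667² = 13367.0006.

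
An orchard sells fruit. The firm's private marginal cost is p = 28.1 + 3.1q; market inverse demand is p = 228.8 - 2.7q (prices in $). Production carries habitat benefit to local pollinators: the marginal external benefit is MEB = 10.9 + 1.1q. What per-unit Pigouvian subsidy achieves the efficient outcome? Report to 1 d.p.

Social marginal cost = private MC − MEB = 17.2 + 2.0q.
Set SMC = demand: 17.2 + 2.0q = 228.8 - 2.7q → q* = 45.0213.
The Pigouvian subsidy equals MEB at q*: 10.9 + 1.1×45.0213 = 60.4234.

subsidy = $60.4 per unit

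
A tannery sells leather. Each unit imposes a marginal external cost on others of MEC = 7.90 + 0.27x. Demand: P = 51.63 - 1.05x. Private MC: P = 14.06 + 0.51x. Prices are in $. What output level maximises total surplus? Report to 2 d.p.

x* = 16.21

Social marginal cost = private MC + MEC = 21.96 + 0.78x.
Set SMC = demand: 21.96 + 0.78x = 51.63 - 1.05x → x* = 16.2131.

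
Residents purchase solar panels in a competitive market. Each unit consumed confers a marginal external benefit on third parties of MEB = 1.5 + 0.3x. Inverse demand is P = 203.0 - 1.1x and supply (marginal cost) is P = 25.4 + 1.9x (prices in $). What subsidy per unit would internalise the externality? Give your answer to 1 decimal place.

Social marginal benefit = demand + MEB = 204.5 - 0.8x.
Set SMB = MC: 204.5 - 0.8x = 25.4 + 1.9x → x* = 66.3333.
The Pigouvian subsidy equals MEB at x*: 1.5 + 0.3×66.3333 = 21.4000.

subsidy = $21.4 per unit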